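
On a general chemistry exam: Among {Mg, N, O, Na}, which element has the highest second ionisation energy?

After 1 electron has been removed, what remains? Mg⁺ still has 1 valence electron; N⁺ still has 4 valence electrons; O⁺ still has 5 valence electrons; Na⁺ is the bare [Ne] core.
Pulling an electron out of a noble-gas core costs far more than removing a remaining valence electron, so Na sits at the high end of IE_2.
Valence configurations: Mg⁺ [Ne]3s¹, N⁺ [He]2s²2p², O⁺ [He]2s²2p³.
The numbers (kJ/mol): Mg 1451, N 2856, O 3388, Na 4562.
Putting it together, IE_2: Mg < N < O < Na.

Na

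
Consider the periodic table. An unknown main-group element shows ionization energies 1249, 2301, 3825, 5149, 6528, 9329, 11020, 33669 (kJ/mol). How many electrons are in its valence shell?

7

Look for the largest jump between consecutive ionization energies: IE8/IE7 ≈ 3.1, far larger than any earlier ratio.
That jump marks the point where a core electron is being removed. So the atom has 7 valence electrons.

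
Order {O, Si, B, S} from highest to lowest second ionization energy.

O, B, S, Si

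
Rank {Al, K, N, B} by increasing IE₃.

Al < B < K < N

IE_3 is the cost of taking one more electron from the +2 cation: Al²⁺ still has 1 valence electron; K²⁺ is already 1 electron into the core; N²⁺ still has 3 valence electrons; B²⁺ still has 1 valence electron.
Usually core removal costs more than valence removal, but here the competition is close: a tightly held n=2 valence electron can cost more to remove than an n=3 core electron, so the actual values have to decide it.
Valence configurations: Al²⁺ [Ne]3s¹, N²⁺ [He]2s²2p¹, B²⁺ [He]2s¹.
Tabulated IE_3 (kJ/mol): Al 2745, K 4420, N 4578, B 3660.
So the third ionization energies run Al < B < K < N.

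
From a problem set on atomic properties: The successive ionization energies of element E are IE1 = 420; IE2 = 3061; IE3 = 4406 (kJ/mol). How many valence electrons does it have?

Look for the largest jump between consecutive ionization energies: IE2/IE1 ≈ 7.3, far larger than any earlier ratio.
That jump marks the point where a core electron is being removed. So the atom has 1 valence electron.

1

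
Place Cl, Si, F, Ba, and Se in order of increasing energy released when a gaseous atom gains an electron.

Ba < Si < Se < F < Cl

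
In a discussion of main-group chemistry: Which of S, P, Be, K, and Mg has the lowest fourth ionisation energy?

IE_4 is the cost of taking one more electron from the +3 cation: S³⁺ still has 3 valence electrons; P³⁺ still has 2 valence electrons; Be³⁺ is already 1 electron into the core; K³⁺ is already 2 electrons into the core; Mg³⁺ is already 1 electron into the core.
Core electrons are held far more tightly than valence electrons, so K, Mg and Be top the IE_4 order.
Valence configurations: S³⁺ [Ne]3s²3p¹, P³⁺ [Ne]3s².
S³⁺ loses a lone 3p electron whereas P³⁺ must break into a filled 3s² pair, so IE_4(P) > IE_4(S) even though S has the higher nuclear charge.
The numbers (kJ/mol): S 4556, P 4964, Be 21007, K 5877, Mg 10543.
Putting it together, IE_4: S < P < K < Mg < Be.

S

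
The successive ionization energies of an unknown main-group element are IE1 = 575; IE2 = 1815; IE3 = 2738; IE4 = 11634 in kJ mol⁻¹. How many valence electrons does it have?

Look for the largest jump between consecutive ionization energies: IE4/IE3 ≈ 4.2, far larger than any earlier ratio.
That jump marks the point where a core electron is being removed. So the atom has 3 valence electrons.

3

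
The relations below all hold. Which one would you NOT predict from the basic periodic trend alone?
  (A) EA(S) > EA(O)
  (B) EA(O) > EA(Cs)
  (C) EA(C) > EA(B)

(A)

The general trend: electron affinity increases across a period and decreases down a group.
(A) S (period 3, group 16) vs O (period 2, group 16): the stated order contradicts the simple trend.
(B) O (period 2, group 16) vs Cs (period 6, group 1): the stated order agrees with the simple trend.
(C) C (period 2, group 14) vs B (period 2, group 13): the stated order agrees with the simple trend.
The exception is (A): the compact 2p subshell of O repels the added electron more than S's larger 3p does.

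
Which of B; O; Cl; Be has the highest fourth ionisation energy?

The fourth ionization energy removes an electron from the +3 ion. For each element: B³⁺ is the bare [He] core; O³⁺ still has 3 valence electrons; Cl³⁺ still has 4 valence electrons; Be³⁺ is already 1 electron into the core.
Core electrons are held far more tightly than valence electrons, so Be and B top the IE_4 order.
Valence configurations: O³⁺ [He]2s²2p¹, Cl³⁺ [Ne]3s²3p².
Approximate IE_4 values (kJ/mol): B 25026, O 7469, Cl 5159, Be 21007.
Putting it together, IE_4: Cl < O < Be < B.

B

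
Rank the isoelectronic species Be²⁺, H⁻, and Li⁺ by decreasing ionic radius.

H⁻ > Li⁺ > Be²⁺

All of these have 2 electrons, so size is governed by nuclear charge alone: the more protons, the stronger the pull on the same electron cloud, and the smaller the ion.
Nuclear charges: Be²⁺ (Z=4), Li⁺ (Z=3), H⁻ (Z=1).
Largest to smallest: H⁻ > Li⁺ > Be²⁺.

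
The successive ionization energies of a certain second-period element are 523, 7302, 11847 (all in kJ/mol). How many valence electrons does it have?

Look for the largest jump between consecutive ionization energies: IE2/IE1 ≈ 14.0, far larger than any earlier ratio.
That jump marks the point where a core electron is being removed. So the atom has 1 valence electron.

1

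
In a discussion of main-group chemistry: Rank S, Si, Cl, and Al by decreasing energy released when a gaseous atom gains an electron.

Al is in period 3, group 13; Si is in period 3, group 14; S is in period 3, group 16; Cl is in period 3, group 17.
Atoms with high Z_eff and room in the valence shell (especially the halogens) have the most exothermic electron affinities.
All lie in period 3, so electron affinity increases left to right.
So from highest to lowest: Cl > S > Si > Al.

Cl, S, Si, Al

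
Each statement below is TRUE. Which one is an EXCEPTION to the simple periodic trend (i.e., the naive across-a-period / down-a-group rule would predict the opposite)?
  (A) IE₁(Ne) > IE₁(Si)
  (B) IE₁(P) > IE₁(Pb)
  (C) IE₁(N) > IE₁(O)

The general trend: first ionisation energy increases across a period and decreases down a group.
(A) Ne (period 2, group 18) vs Si (period 3, group 14): the stated order agrees with the simple trend.
(B) P (period 3, group 15) vs Pb (period 6, group 14): the stated order agrees with the simple trend.
(C) N (period 2, group 15) vs O (period 2, group 16): the stated order contradicts the simple trend.
The exception is (C): pairing an electron in O's 2p⁴ costs repulsion energy, so O ionizes more easily than half-filled N (2p³).

(C)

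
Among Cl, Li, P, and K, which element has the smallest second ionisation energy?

P

Consider each +1 ion: Cl⁺ still has 6 valence electrons; Li⁺ is the bare [He] core; P⁺ still has 4 valence electrons; K⁺ is the bare [Ar] core.
Pulling an electron out of a noble-gas core costs far more than removing a remaining valence electron, so K and Li sit at the high end of IE_2.
Valence configurations: Cl⁺ [Ne]3s²3p⁴, P⁺ [Ne]3s²3p².
Approximate IE_2 values (kJ/mol): Cl 2298, Li 7298, P 1907, K 3052.
Putting it together, IE_2: P < Cl < K < Li.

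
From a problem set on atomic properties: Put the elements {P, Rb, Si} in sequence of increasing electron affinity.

Rb < P < Si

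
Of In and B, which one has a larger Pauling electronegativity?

B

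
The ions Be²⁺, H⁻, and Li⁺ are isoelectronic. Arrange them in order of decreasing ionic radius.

All of these have 2 electrons, so size is governed by nuclear charge alone: the more protons, the stronger the pull on the same electron cloud, and the smaller the ion.
Nuclear charges: Be²⁺ (Z=4), Li⁺ (Z=3), H⁻ (Z=1).
Largest to smallest: H⁻ > Li⁺ > Be²⁺.

H⁻ > Li⁺ > Be²⁺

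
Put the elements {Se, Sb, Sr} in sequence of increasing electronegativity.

Sr < Sb < Se

Electronegativity increases across a period and decreases down a group, tracking effective nuclear charge and atomic size.
Neither a single period nor a single group — weigh both effects.
Sb > Sr: both are in period 5; the period trend gives Sb the larger value.
Se > Sb: relative to Sb, both the across-period and down-group shifts push Se's electronegativity up.
Tabulated electronegativity (Pauling): Se 2.55, Sr 0.95, Sb 2.05.
So from lowest to highest: Sr < Sb < Se.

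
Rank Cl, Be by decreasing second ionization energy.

Cl > Be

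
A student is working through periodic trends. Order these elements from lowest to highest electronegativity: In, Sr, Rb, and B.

B is in period 2, group 13; Rb is in period 5, group 1; Sr is in period 5, group 2; In is in period 5, group 13.
Atoms toward the upper right of the periodic table pull bonding electrons most strongly.
Here both period and group differ, so the two effects have to be weighed against each other.
Sr > Rb: both are in period 5; the period trend gives Sr the larger value.
In > Sr: In lies to the right of Sr in period 5, so the across-period effect alone puts In higher.
B > In: they share group 13; the group trend gives B the larger value.
Approximate values (Pauling): B 2.04, Rb 0.82, Sr 0.95, In 1.78.
So from lowest to highest: Rb < Sr < In < B.

Rb < Sr < In < B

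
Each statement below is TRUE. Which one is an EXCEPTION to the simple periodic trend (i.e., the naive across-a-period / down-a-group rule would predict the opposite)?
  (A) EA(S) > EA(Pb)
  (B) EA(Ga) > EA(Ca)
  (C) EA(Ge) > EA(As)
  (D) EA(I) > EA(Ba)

The general trend: electron affinity increases across a period and decreases down a group.
(A) S (period 3, group 16) vs Pb (period 6, group 14): the stated order agrees with the simple trend.
(B) Ga (period 4, group 13) vs Ca (period 4, group 2): the stated order agrees with the simple trend.
(C) Ge (period 4, group 14) vs As (period 4, group 15): the stated order contradicts the simple trend.
(D) I (period 5, group 17) vs Ba (period 6, group 2): the stated order agrees with the simple trend.
The exception is (C): adding an electron to As's half-filled 4p³ is unfavourable, so Ge (4p²) has the more exothermic EA.

(C)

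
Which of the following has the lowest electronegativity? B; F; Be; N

Be is in period 2, group 2; B is in period 2, group 13; N is in period 2, group 15; F is in period 2, group 17.
Smaller atoms with higher effective nuclear charge are more electronegative.
All lie in period 2, so electronegativity increases left to right.
The lowest electronegativity among these belongs to Be.

Be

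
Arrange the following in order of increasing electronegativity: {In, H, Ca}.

Ca, In, H

Atoms toward the upper right of the periodic table pull bonding electrons most strongly.
These span different periods and groups, so the two trends combine.
In > Ca: period and group pull opposite ways; the across-period shift dominates (1.78 vs 1.00).
H > In: the two effects oppose for this pair; the down-group effect wins (2.20 vs 1.78).
Tabulated electronegativity (Pauling): H 2.20, Ca 1.00, In 1.78.
So from lowest to highest: Ca < In < H.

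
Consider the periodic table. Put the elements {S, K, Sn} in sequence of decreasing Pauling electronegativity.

S > Sn > K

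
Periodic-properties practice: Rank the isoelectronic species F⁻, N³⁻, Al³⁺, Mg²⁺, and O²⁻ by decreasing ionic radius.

All of these have 10 electrons, so size is governed by nuclear charge alone: the more protons, the stronger the pull on the same electron cloud, and the smaller the ion.
Nuclear charges: Al³⁺ (Z=13), Mg²⁺ (Z=12), F⁻ (Z=9), O²⁻ (Z=8), N³⁻ (Z=7).
Largest to smallest: N³⁻ > O²⁻ > F⁻ > Mg²⁺ > Al³⁺.

N³⁻ > O²⁻ > F⁻ > Mg²⁺ > Al³⁺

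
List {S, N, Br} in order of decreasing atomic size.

N is in period 2, group 15; S is in period 3, group 16; Br is in period 4, group 17.
Radius decreases left→right (rising Z_eff, same n) and increases top→bottom (higher n).
A diagonal step moves right (one effect) and down (the opposite effect) at once.
S > N: the two effects oppose for this pair; the down-group effect wins (103 vs 71 pm).
Br > S: period and group pull opposite ways; the down-group shift dominates (114 vs 103 pm).
Approximate values (pm): N 71, S 103, Br 114.
So from largest to smallest: Br > S > N.

Br, S, N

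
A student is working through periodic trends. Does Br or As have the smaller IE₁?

As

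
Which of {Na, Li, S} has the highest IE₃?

Li

Consider each +2 ion: Na²⁺ is already 1 electron into the core; Li²⁺ is already 1 electron into the core; S²⁺ still has 4 valence electrons.
Core electrons are held far more tightly than valence electrons, so Na and Li top the IE_3 order.
Tabulated IE_3 (kJ/mol): Na 6910, Li 11815, S 3357.
Hence IE_3: S < Na < Li.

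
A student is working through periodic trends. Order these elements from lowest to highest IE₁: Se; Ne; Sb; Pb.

Pb < Sb < Se < Ne

Ne is in period 2, group 18; Se is in period 4, group 16; Sb is in period 5, group 15; Pb is in period 6, group 14.
Removing the outermost electron gets harder across a period and easier down a group.
Here both period and group differ, so the two effects have to be weighed against each other.
Sb > Pb: relative to Pb, both the across-period and down-group shifts push Sb's first ionization energy up.
Se > Sb: relative to Sb, both the across-period and down-group shifts push Se's first ionization energy up.
Ne > Se: both effects reinforce here, so Ne is clearly the higher of the two.
For reference (kJ/mol): Ne 2081, Se 941, Sb 831, Pb 716.
So from lowest to highest: Pb < Sb < Se < Ne.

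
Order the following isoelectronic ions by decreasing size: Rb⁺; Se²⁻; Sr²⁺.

All of these have 36 electrons, so size is governed by nuclear charge alone: the more protons, the stronger the pull on the same electron cloud, and the smaller the ion.
Nuclear charges: Sr²⁺ (Z=38), Rb⁺ (Z=37), Se²⁻ (Z=34).
Largest to smallest: Se²⁻ > Rb⁺ > Sr²⁺.

Se²⁻ > Rb⁺ > Sr²⁺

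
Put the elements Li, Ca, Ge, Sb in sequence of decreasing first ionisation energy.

Li is in period 2, group 1; Ca is in period 4, group 2; Ge is in period 4, group 14; Sb is in period 5, group 15.
Across a period the outer electron is held more tightly (higher IE₁); down a group it sits in a higher shell, more shielded, and comes off more easily.
Neither a single period nor a single group — weigh both effects.
Ca > Li: the two effects oppose for this pair; the across-period effect wins (590 vs 520 kJ/mol).
Ge > Ca: both are in period 4; the period trend gives Ge the larger value.
Sb > Ge: period and group pull opposite ways; the across-period shift dominates (831 vs 762 kJ/mol).
Tabulated first ionization energy (kJ/mol): Li 520, Ca 590, Ge 762, Sb 831.
So from highest to lowest: Sb > Ge > Ca > Li.

Sb > Ge > Ca > Li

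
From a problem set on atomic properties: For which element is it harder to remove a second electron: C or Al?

After 1 electron has been removed, what remains? C⁺ still has 3 valence electrons; Al⁺ still has 2 valence electrons.
All are still removing valence electrons, so compare the +1 ions as you would atoms: IE_2 generally rises across a period (higher Z_eff) and falls down a group (larger shell), subject to the usual subshell exceptions.
Valence configurations: C⁺ [He]2s²2p¹, Al⁺ [Ne]3s².
Tabulated IE_2 (kJ/mol): C 2353, Al 1817.
Hence IE_2: Al < C.

C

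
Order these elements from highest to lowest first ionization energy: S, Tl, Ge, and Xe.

Xe > S > Ge > Tl

S is in period 3, group 16; Ge is in period 4, group 14; Xe is in period 5, group 18; Tl is in period 6, group 13.
Across a period the outer electron is held more tightly (higher IE₁); down a group it sits in a higher shell, more shielded, and comes off more easily.
These span different periods and groups, so the two trends combine.
Ge > Tl: relative to Tl, both the across-period and down-group shifts push Ge's first ionization energy up.
S > Ge: relative to Ge, both the across-period and down-group shifts push S's first ionization energy up.
Xe > S: period and group pull opposite ways; the across-period shift dominates (1170 vs 1000 kJ/mol).
For reference (kJ/mol): S 1000, Ge 762, Xe 1170, Tl 589.
So from highest to lowest: Xe > S > Ge > Tl.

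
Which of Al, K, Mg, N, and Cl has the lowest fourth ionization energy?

Cl

The fourth ionization energy removes an electron from the +3 ion. For each element: Al³⁺ is the bare [Ne] core; K³⁺ is already 2 electrons into the core; Mg³⁺ is already 1 electron into the core; N³⁺ still has 2 valence electrons; Cl³⁺ still has 4 valence electrons.
Usually core removal costs more than valence removal, but here the competition is close: a tightly held n=2 valence electron can cost more to remove than an n=3 core electron, so the actual values have to decide it.
Valence configurations: N³⁺ [He]2s², Cl³⁺ [Ne]3s²3p².
Approximate IE_4 values (kJ/mol): Al 11577, K 5877, Mg 10543, N 7475, Cl 5159.
Putting it together, IE_4: Cl < K < N < Mg < Al.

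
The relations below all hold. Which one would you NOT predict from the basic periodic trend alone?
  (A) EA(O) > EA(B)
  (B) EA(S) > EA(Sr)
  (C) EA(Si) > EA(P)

The general trend: electron affinity increases across a period and decreases down a group.
(A) O (period 2, group 16) vs B (period 2, group 13): the stated order agrees with the simple trend.
(B) S (period 3, group 16) vs Sr (period 5, group 2): the stated order agrees with the simple trend.
(C) Si (period 3, group 14) vs P (period 3, group 15): the stated order contradicts the simple trend.
The exception is (C): adding an electron to P's half-filled 3p³ is unfavourable, so Si (3p²) has the more exothermic EA.

(C)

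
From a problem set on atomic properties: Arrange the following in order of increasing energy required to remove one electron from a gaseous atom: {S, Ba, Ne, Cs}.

Cs < Ba < S < Ne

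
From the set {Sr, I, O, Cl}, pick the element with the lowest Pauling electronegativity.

Sr

O is in period 2, group 16; Cl is in period 3, group 17; Sr is in period 5, group 2; I is in period 5, group 17.
Atoms toward the upper right of the periodic table pull bonding electrons most strongly.
Neither a single period nor a single group — weigh both effects.
I > Sr: both are in period 5; the period trend gives I the larger value.
Cl > I: they share group 17; the group trend gives Cl the larger value.
O > Cl: the two effects oppose for this pair; the down-group effect wins (3.44 vs 3.16).
For reference (Pauling): O 3.44, Cl 3.16, Sr 0.95, I 2.66.
The lowest Pauling electronegativity among these belongs to Sr.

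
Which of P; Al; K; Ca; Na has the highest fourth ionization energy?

Al

IE_4 is the cost of taking one more electron from the +3 cation: P³⁺ still has 2 valence electrons; Al³⁺ is the bare [Ne] core; K³⁺ is already 2 electrons into the core; Ca³⁺ is already 1 electron into the core; Na³⁺ is already 2 electrons into the core.
Breaking into a closed-shell core is much more expensive than removing a leftover valence electron — K, Ca, Na and Al have the largest IE_4 here.
Approximate IE_4 values (kJ/mol): P 4964, Al 11577, K 5877, Ca 6491, Na 9543.
So the fourth ionization energies run P < K < Ca < Na < Al.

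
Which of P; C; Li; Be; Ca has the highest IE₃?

Consider each +2 ion: P²⁺ still has 3 valence electrons; C²⁺ still has 2 valence electrons; Li²⁺ is already 1 electron into the core; Be²⁺ is the bare [He] core; Ca²⁺ is the bare [Ar] core.
Core electrons are held far more tightly than valence electrons, so Ca, Li and Be top the IE_3 order.
Valence configurations: P²⁺ [Ne]3s²3p¹, C²⁺ [He]2s².
The numbers (kJ/mol): P 2914, C 4620, Li 11815, Be 14849, Ca 4912.
So the third ionization energies run P < C < Ca < Li < Be.

Be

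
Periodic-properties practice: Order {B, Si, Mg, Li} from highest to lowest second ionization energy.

After 1 electron has been removed, what remains? B⁺ still has 2 valence electrons; Si⁺ still has 3 valence electrons; Mg⁺ still has 1 valence electron; Li⁺ is the bare [He] core.
Pulling an electron out of a noble-gas core costs far more than removing a remaining valence electron, so Li sits at the high end of IE_2.
Valence configurations: B⁺ [He]2s², Si⁺ [Ne]3s²3p¹, Mg⁺ [Ne]3s¹.
Approximate IE_2 values (kJ/mol): B 2427, Si 1577, Mg 1451, Li 7298.
Overall IE_2 order: Mg < Si < B < Li.

Li > B > Si > Mg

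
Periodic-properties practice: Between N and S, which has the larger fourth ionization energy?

N

Consider each +3 ion: N³⁺ still has 2 valence electrons; S³⁺ still has 3 valence electrons.
All are still removing valence electrons, so compare the +3 ions as you would atoms: IE_4 generally rises across a period (higher Z_eff) and falls down a group (larger shell), subject to the usual subshell exceptions.
Valence configurations: N³⁺ [He]2s², S³⁺ [Ne]3s²3p¹.
The numbers (kJ/mol): N 7475, S 4556.
So the fourth ionization energies run S < N.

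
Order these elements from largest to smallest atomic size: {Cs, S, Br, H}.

Cs > Br > S > H

H is in period 1, group 1; S is in period 3, group 16; Br is in period 4, group 17; Cs is in period 6, group 1.
Across a period the added protons contract the valence shell; down a group each new principal shell makes the atom larger.
Neither a single period nor a single group — weigh both effects.
S > H: period and group pull opposite ways; the down-group shift dominates (103 vs 32 pm).
Br > S: the two effects oppose for this pair; the down-group effect wins (114 vs 103 pm).
Cs > Br: relative to Br, both the across-period and down-group shifts push Cs's atomic radius up.
For reference (pm): H 32, S 103, Br 114, Cs 232.
So from largest to smallest: Cs > Br > S > H.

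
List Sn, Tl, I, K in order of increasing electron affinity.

Tl < K < Sn < I

Adding an electron releases more energy for atoms nearer the top right (short of the noble gases).
Neither a single period nor a single group — weigh both effects.
K > Tl: period and group pull opposite ways; the down-group shift dominates (48 vs 19 kJ/mol).
Sn > K: period and group pull opposite ways; the across-period shift dominates (107 vs 48 kJ/mol).
I > Sn: both are in period 5; the period trend gives I the larger value.
Approximate values (kJ/mol): K 48, Sn 107, I 295, Tl 19.
So from lowest to highest: Tl < K < Sn < I.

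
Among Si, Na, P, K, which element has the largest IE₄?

IE_4 is the cost of taking one more electron from the +3 cation: Si³⁺ still has 1 valence electron; Na³⁺ is already 2 electrons into the core; P³⁺ still has 2 valence electrons; K³⁺ is already 2 electrons into the core.
Pulling an electron out of a noble-gas core costs far more than removing a remaining valence electron, so K and Na sit at the high end of IE_4.
Valence configurations: Si³⁺ [Ne]3s¹, P³⁺ [Ne]3s².
The numbers (kJ/mol): Si 4356, Na 9543, P 4964, K 5877.
Hence IE_4: Si < P < K < Na.

Na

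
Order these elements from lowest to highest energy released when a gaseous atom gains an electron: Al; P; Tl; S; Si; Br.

Tl, Al, P, Si, S, Br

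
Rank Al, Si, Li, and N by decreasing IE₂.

The second ionization energy removes an electron from the +1 ion. For each element: Al⁺ still has 2 valence electrons; Si⁺ still has 3 valence electrons; Li⁺ is the bare [He] core; N⁺ still has 4 valence electrons.
Breaking into a closed-shell core is much more expensive than removing a leftover valence electron — Li has the largest IE_2 here.
Valence configurations: Al⁺ [Ne]3s², Si⁺ [Ne]3s²3p¹, N⁺ [He]2s²2p².
Si⁺ loses a lone 3p electron whereas Al⁺ must break into a filled 3s² pair, so IE_2(Al) > IE_2(Si) even though Si has the higher nuclear charge.
Approximate IE_2 values (kJ/mol): Al 1817, Si 1577, Li 7298, N 2856.
Hence IE_2: Si < Al < N < Li.

Li > N > Al > Si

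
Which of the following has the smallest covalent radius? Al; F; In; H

H is in period 1, group 1; F is in period 2, group 17; Al is in period 3, group 13; In is in period 5, group 13.
Atomic radius shrinks across a period as nuclear charge pulls the same shell inward, and grows down a group as new shells are added.
These span different periods and groups, so the two trends combine.
F > H: period and group pull opposite ways; the down-group shift dominates (64 vs 32 pm).
Al > F: relative to F, both the across-period and down-group shifts push Al's atomic radius up.
In > Al: they share group 13; the group trend gives In the larger value.
Approximate values (pm): H 32, F 64, Al 126, In 142.
The smallest covalent radius among these belongs to H.

H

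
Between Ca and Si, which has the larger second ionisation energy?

Si

Consider each +1 ion: Ca⁺ still has 1 valence electron; Si⁺ still has 3 valence electrons.
All are still removing valence electrons, so compare the +1 ions as you would atoms: IE_2 generally rises across a period (higher Z_eff) and falls down a group (larger shell), subject to the usual subshell exceptions.
Valence configurations: Ca⁺ [Ar]4s¹, Si⁺ [Ne]3s²3p¹.
The numbers (kJ/mol): Ca 1145, Si 1577.
Overall IE_2 order: Ca < Si.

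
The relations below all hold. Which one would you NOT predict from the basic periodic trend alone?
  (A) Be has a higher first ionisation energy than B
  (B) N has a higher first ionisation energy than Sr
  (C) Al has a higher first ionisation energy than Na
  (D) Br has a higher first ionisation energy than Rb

The general trend: first ionisation energy increases across a period and decreases down a group.
(A) Be (period 2, group 2) vs B (period 2, group 13): the stated order contradicts the simple trend.
(B) N (period 2, group 15) vs Sr (period 5, group 2): the stated order agrees with the simple trend.
(C) Al (period 3, group 13) vs Na (period 3, group 1): the stated order agrees with the simple trend.
(D) Br (period 4, group 17) vs Rb (period 5, group 1): the stated order agrees with the simple trend.
The exception is (A): removing B's lone 2p electron is easier than breaking Be's filled 2s².

(A)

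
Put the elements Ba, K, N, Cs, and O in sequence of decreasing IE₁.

Across a period the outer electron is held more tightly (higher IE₁); down a group it sits in a higher shell, more shielded, and comes off more easily.
Here both period and group differ, so the two effects have to be weighed against each other.
K > Cs: K sits above Cs in group 1, so the down-group effect alone puts K higher.
Ba > K: the two effects oppose for this pair; the across-period effect wins (503 vs 419 kJ/mol).
O > Ba: relative to Ba, both the across-period and down-group shifts push O's first ionization energy up.
N > O: this pair runs against the simple trend — see the exception note.
Note the exception: N has a higher first ionization energy than O, contrary to the simple trend — pairing an electron in O's 2p⁴ costs repulsion energy, so O ionizes more easily than half-filled N (2p³).
For reference (kJ/mol): N 1402, O 1314, K 419, Cs 376, Ba 503.
So from highest to lowest: N > O > Ba > K > Cs.

N, O, Ba, K, Cs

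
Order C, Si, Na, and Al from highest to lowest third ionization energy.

Na, C, Si, Al

Consider each +2 ion: C²⁺ still has 2 valence electrons; Si²⁺ still has 2 valence electrons; Na²⁺ is already 1 electron into the core; Al²⁺ still has 1 valence electron.
Core electrons are held far more tightly than valence electrons, so Na tops the IE_3 order.
Valence configurations: C²⁺ [He]2s², Si²⁺ [Ne]3s², Al²⁺ [Ne]3s¹.
Tabulated IE_3 (kJ/mol): C 4620, Si 3232, Na 6910, Al 2745.
So the third ionization energies run Al < Si < C < Na.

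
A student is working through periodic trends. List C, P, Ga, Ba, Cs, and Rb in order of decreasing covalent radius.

Cs > Rb > Ba > Ga > P > C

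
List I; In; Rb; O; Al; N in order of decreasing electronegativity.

N is in period 2, group 15; O is in period 2, group 16; Al is in period 3, group 13; Rb is in period 5, group 1; In is in period 5, group 13; I is in period 5, group 17.
Atoms toward the upper right of the periodic table pull bonding electrons most strongly.
Here both period and group differ, so the two effects have to be weighed against each other.
Al > Rb: both effects reinforce here, so Al is clearly the higher of the two.
In > Al: this pair runs against the simple trend — see the exception note.
I > In: both are in period 5; the period trend gives I the larger value.
N > I: the two effects oppose for this pair; the down-group effect wins (3.04 vs 2.66).
O > N: both are in period 2; the period trend gives O the larger value.
Note the exception: In has a higher electronegativity than Al, contrary to the simple trend — poor shielding by filled d (and f) subshells raises the heavier element's effective nuclear charge more than the simple down-group trend predicts.
Tabulated electronegativity (Pauling): N 3.04, O 3.44, Al 1.61, Rb 0.82, In 1.78, I 2.66.
So from highest to lowest: O > N > I > In > Al > Rb.

O > N > I > In > Al > Rb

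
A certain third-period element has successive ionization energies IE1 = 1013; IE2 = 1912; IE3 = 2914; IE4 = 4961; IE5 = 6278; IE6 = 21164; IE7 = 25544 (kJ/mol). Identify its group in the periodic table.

Group 15

Look for the largest jump between consecutive ionization energies: IE6/IE5 ≈ 3.4, far larger than any earlier ratio.
That jump marks the point where a core electron is being removed. So the atom has 5 valence electrons.
A main-group element with 5 valence electrons is in group 15.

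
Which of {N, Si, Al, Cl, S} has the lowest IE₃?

Al

Consider each +2 ion: N²⁺ still has 3 valence electrons; Si²⁺ still has 2 valence electrons; Al²⁺ still has 1 valence electron; Cl²⁺ still has 5 valence electrons; S²⁺ still has 4 valence electrons.
All are still removing valence electrons, so compare the +2 ions as you would atoms: IE_3 generally rises across a period (higher Z_eff) and falls down a group (larger shell), subject to the usual subshell exceptions.
Valence configurations: N²⁺ [He]2s²2p¹, Si²⁺ [Ne]3s², Al²⁺ [Ne]3s¹, Cl²⁺ [Ne]3s²3p³, S²⁺ [Ne]3s²3p².
Approximate IE_3 values (kJ/mol): N 4578, Si 3232, Al 2745, Cl 3822, S 3357.
Overall IE_3 order: Al < Si < S < Cl < N.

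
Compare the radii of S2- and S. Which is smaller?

S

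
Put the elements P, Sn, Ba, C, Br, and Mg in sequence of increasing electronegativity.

Smaller atoms with higher effective nuclear charge are more electronegative.
Here both period and group differ, so the two effects have to be weighed against each other.
Mg > Ba: they share group 2; the group trend gives Mg the larger value.
Sn > Mg: the two effects oppose for this pair; the across-period effect wins (1.96 vs 1.31).
P > Sn: relative to Sn, both the across-period and down-group shifts push P's electronegativity up.
C > P: period and group pull opposite ways; the down-group shift dominates (2.55 vs 2.19).
Br > C: the two effects oppose for this pair; the across-period effect wins (2.96 vs 2.55).
Tabulated electronegativity (Pauling): C 2.55, Mg 1.31, P 2.19, Br 2.96, Sn 1.96, Ba 0.89.
So from lowest to highest: Ba < Mg < Sn < P < C < Br.

Ba, Mg, Sn, P, C, Br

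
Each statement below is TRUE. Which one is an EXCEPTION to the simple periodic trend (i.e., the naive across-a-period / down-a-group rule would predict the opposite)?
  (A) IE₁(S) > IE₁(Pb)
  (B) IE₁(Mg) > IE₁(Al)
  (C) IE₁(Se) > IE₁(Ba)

The general trend: first ionisation energy increases across a period and decreases down a group.
(A) S (period 3, group 16) vs Pb (period 6, group 14): the stated order agrees with the simple trend.
(B) Mg (period 3, group 2) vs Al (period 3, group 13): the stated order contradicts the simple trend.
(C) Se (period 4, group 16) vs Ba (period 6, group 2): the stated order agrees with the simple trend.
The exception is (B): Al's single 3p electron is easier to remove than one from Mg's filled 3s².

(B)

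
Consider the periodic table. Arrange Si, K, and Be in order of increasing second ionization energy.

IE_2 is the cost of taking one more electron from the +1 cation: Si⁺ still has 3 valence electrons; K⁺ is the bare [Ar] core; Be⁺ still has 1 valence electron.
Breaking into a closed-shell core is much more expensive than removing a leftover valence electron — K has the largest IE_2 here.
Valence configurations: Si⁺ [Ne]3s²3p¹, Be⁺ [He]2s¹.
Tabulated IE_2 (kJ/mol): Si 1577, K 3052, Be 1757.
Hence IE_2: Si < Be < K.

Si < Be < K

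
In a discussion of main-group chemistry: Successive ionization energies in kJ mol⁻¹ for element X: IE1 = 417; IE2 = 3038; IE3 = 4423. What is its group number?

Look for the largest jump between consecutive ionization energies: IE2/IE1 ≈ 7.3, far larger than any earlier ratio.
That jump marks the point where a core electron is being removed. So the atom has 1 valence electron.
A main-group element with 1 valence electron is in group 1.

Group 1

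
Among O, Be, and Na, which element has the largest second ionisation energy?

Na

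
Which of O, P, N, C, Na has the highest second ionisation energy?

After 1 electron has been removed, what remains? O⁺ still has 5 valence electrons; P⁺ still has 4 valence electrons; N⁺ still has 4 valence electrons; C⁺ still has 3 valence electrons; Na⁺ is the bare [Ne] core.
Breaking into a closed-shell core is much more expensive than removing a leftover valence electron — Na has the largest IE_2 here.
Valence configurations: O⁺ [He]2s²2p³, P⁺ [Ne]3s²3p², N⁺ [He]2s²2p², C⁺ [He]2s²2p¹.
The numbers (kJ/mol): O 3388, P 1907, N 2856, C 2353, Na 4562.
So the second ionization energies run P < C < N < O < Na.

Na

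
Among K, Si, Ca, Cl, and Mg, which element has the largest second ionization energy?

Consider each +1 ion: K⁺ is the bare [Ar] core; Si⁺ still has 3 valence electrons; Ca⁺ still has 1 valence electron; Cl⁺ still has 6 valence electrons; Mg⁺ still has 1 valence electron.
Breaking into a closed-shell core is much more expensive than removing a leftover valence electron — K has the largest IE_2 here.
Valence configurations: Si⁺ [Ne]3s²3p¹, Ca⁺ [Ar]4s¹, Cl⁺ [Ne]3s²3p⁴, Mg⁺ [Ne]3s¹.
Tabulated IE_2 (kJ/mol): K 3052, Si 1577, Ca 1145, Cl 2298, Mg 1451.
So the second ionization energies run Ca < Mg < Si < Cl < K.

K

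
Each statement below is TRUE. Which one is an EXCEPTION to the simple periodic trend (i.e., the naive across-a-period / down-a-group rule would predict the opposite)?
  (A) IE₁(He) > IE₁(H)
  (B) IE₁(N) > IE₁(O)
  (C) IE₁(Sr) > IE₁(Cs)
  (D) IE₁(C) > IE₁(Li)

(B)

The general trend: first ionization energy increases across a period and decreases down a group.
(A) He (period 1, group 18) vs H (period 1, group 1): the stated order agrees with the simple trend.
(B) N (period 2, group 15) vs O (period 2, group 16): the stated order contradicts the simple trend.
(C) Sr (period 5, group 2) vs Cs (period 6, group 1): the stated order agrees with the simple trend.
(D) C (period 2, group 14) vs Li (period 2, group 1): the stated order agrees with the simple trend.
The exception is (B): pairing an electron in O's 2p⁴ costs repulsion energy, so O ionizes more easily than half-filled N (2p³).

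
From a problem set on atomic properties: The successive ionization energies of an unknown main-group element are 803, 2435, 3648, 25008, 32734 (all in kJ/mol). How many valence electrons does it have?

3

Look for the largest jump between consecutive ionization energies: IE4/IE3 ≈ 6.9, far larger than any earlier ratio.
That jump marks the point where a core electron is being removed. So the atom has 3 valence electrons.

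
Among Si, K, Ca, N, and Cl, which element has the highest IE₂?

K

IE_2 is the cost of taking one more electron from the +1 cation: Si⁺ still has 3 valence electrons; K⁺ is the bare [Ar] core; Ca⁺ still has 1 valence electron; N⁺ still has 4 valence electrons; Cl⁺ still has 6 valence electrons.
Pulling an electron out of a noble-gas core costs far more than removing a remaining valence electron, so K sits at the high end of IE_2.
Valence configurations: Si⁺ [Ne]3s²3p¹, Ca⁺ [Ar]4s¹, N⁺ [He]2s²2p², Cl⁺ [Ne]3s²3p⁴.
The numbers (kJ/mol): Si 1577, K 3052, Ca 1145, N 2856, Cl 2298.
So the second ionization energies run Ca < Si < Cl < N < K.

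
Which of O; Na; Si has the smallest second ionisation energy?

After 1 electron has been removed, what remains? O⁺ still has 5 valence electrons; Na⁺ is the bare [Ne] core; Si⁺ still has 3 valence electrons.
Pulling an electron out of a noble-gas core costs far more than removing a remaining valence electron, so Na sits at the high end of IE_2.
Valence configurations: O⁺ [He]2s²2p³, Si⁺ [Ne]3s²3p¹.
Approximate IE_2 values (kJ/mol): O 3388, Na 4562, Si 1577.
So the second ionization energies run Si < O < Na.

Si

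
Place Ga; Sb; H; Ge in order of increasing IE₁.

H is in period 1, group 1; Ga is in period 4, group 13; Ge is in period 4, group 14; Sb is in period 5, group 15.
Removing the outermost electron gets harder across a period and easier down a group.
These span different periods and groups, so the two trends combine.
Ge > Ga: both are in period 4; the period trend gives Ge the larger value.
Sb > Ge: the two effects oppose for this pair; the across-period effect wins (831 vs 762 kJ/mol).
H > Sb: period and group pull opposite ways; the down-group shift dominates (1312 vs 831 kJ/mol).
Approximate values (kJ/mol): H 1312, Ga 579, Ge 762, Sb 831.
So from lowest to highest: Ga < Ge < Sb < H.

Ga < Ge < Sb < H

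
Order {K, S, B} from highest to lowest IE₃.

K > B > S

The third ionization energy removes an electron from the +2 ion. For each element: K²⁺ is already 1 electron into the core; S²⁺ still has 4 valence electrons; B²⁺ still has 1 valence electron.
Pulling an electron out of a noble-gas core costs far more than removing a remaining valence electron, so K sits at the high end of IE_3.
Valence configurations: S²⁺ [Ne]3s²3p², B²⁺ [He]2s¹.
Approximate IE_3 values (kJ/mol): K 4420, S 3357, B 3660.
Overall IE_3 order: S < B < K.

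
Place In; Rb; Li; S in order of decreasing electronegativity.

Li is in period 2, group 1; S is in period 3, group 16; Rb is in period 5, group 1; In is in period 5, group 13.
Smaller atoms with higher effective nuclear charge are more electronegative.
Here both period and group differ, so the two effects have to be weighed against each other.
Li > Rb: Li sits above Rb in group 1, so the down-group effect alone puts Li higher.
In > Li: period and group pull opposite ways; the across-period shift dominates (1.78 vs 0.98).
S > In: both effects reinforce here, so S is clearly the higher of the two.
Approximate values (Pauling): Li 0.98, S 2.58, Rb 0.82, In 1.78.
So from highest to lowest: S > In > Li > Rb.

S, In, Li, Rb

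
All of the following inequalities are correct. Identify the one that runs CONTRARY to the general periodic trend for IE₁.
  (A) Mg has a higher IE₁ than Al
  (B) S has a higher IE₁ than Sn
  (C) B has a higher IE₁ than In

The general trend: IE₁ increases across a period and decreases down a group.
(A) Mg (period 3, group 2) vs Al (period 3, group 13): the stated order contradicts the simple trend.
(B) S (period 3, group 16) vs Sn (period 5, group 14): the stated order agrees with the simple trend.
(C) B (period 2, group 13) vs In (period 5, group 13): the stated order agrees with the simple trend.
The exception is (A): Al's single 3p electron is easier to remove than one from Mg's filled 3s².

(A)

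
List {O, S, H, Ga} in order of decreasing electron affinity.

S, O, H, Ga

H is in period 1, group 1; O is in period 2, group 16; S is in period 3, group 16; Ga is in period 4, group 13.
Adding an electron releases more energy for atoms nearer the top right (short of the noble gases).
Neither a single period nor a single group — weigh both effects.
H > Ga: period and group pull opposite ways; the down-group shift dominates (73 vs 29 kJ/mol).
O > H: period and group pull opposite ways; the across-period shift dominates (141 vs 73 kJ/mol).
S > O: this pair runs against the simple trend — see the exception note.
Note the exception: S has a higher electron affinity than O, contrary to the simple trend — the compact 2p subshell of O repels the added electron more than S's larger 3p does.
Tabulated electron affinity (kJ/mol): H 73, O 141, S 200, Ga 29.
So from highest to lowest: S > O > H > Ga.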